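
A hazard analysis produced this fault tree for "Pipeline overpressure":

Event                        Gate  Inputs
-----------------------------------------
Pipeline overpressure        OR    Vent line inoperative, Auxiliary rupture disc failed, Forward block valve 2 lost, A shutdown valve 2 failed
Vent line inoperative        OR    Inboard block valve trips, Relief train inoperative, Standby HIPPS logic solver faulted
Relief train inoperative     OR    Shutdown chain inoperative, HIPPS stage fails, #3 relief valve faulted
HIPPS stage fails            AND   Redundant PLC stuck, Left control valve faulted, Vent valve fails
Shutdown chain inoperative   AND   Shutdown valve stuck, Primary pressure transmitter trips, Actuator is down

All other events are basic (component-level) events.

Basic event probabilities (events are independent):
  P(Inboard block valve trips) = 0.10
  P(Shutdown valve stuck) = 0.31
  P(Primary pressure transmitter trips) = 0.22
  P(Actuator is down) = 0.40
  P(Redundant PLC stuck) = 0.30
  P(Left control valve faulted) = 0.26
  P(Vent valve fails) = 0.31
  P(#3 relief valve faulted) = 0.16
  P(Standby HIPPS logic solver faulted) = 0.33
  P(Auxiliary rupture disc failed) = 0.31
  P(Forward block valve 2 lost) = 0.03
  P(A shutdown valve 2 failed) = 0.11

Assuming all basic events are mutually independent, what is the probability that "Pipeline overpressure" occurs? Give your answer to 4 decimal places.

P(Shutdown chain inoperative) [AND] = 0.31 × 0.22 × 0.40 = 0.027280
P(HIPPS stage fails) [AND] = 0.30 × 0.26 × 0.31 = 0.024180
P(Relief train inoperative) [OR] = 1 − (1−0.027280) × (1−0.024180) × (1−0.16) = 0.202672
P(Vent line inoperative) [OR] = 1 − (1−0.10) × (1−0.202672) × (1−0.33) = 0.519211
P(Pipeline overpressure) [OR] = 1 − (1−0.519211) × (1−0.31) × (1−0.03) × (1−0.11) = 0.713605
Rounded to 4 decimal places: P(Pipeline overpressure) ≈ 0.7136.

0.7136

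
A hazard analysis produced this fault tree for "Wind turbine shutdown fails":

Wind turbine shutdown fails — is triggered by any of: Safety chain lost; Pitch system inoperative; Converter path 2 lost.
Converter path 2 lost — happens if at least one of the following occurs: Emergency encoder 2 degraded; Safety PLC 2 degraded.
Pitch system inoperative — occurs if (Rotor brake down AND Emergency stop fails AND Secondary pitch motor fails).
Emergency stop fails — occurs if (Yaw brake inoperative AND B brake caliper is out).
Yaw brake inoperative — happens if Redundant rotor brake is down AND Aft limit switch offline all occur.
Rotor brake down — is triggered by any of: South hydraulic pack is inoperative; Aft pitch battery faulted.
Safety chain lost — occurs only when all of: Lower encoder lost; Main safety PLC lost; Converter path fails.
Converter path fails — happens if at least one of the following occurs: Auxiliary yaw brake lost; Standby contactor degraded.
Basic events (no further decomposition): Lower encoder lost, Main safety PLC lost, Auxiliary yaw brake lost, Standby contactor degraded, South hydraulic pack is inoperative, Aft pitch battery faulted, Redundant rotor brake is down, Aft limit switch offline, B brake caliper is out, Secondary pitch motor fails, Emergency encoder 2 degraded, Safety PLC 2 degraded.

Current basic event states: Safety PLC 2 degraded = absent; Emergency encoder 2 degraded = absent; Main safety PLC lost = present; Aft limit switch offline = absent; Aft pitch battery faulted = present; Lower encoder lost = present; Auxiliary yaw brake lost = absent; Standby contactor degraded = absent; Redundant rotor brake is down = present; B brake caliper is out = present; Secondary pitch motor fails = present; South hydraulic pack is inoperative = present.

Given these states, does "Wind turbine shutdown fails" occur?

Converter path fails [OR]: Auxiliary yaw brake lost=not, Standby contactor degraded=not → no input occurs → does not occur.
Safety chain lost [AND]: Lower encoder lost=occurs, Main safety PLC lost=occurs, Converter path fails=not → not all inputs occur → does not occur.
Rotor brake down [OR]: South hydraulic pack is inoperative=occurs, Aft pitch battery faulted=occurs → at least one input occurs → occurs.
Yaw brake inoperative [AND]: Redundant rotor brake is down=occurs, Aft limit switch offline=not → not all inputs occur → does not occur.
Emergency stop fails [AND]: Yaw brake inoperative=not, B brake caliper is out=occurs → not all inputs occur → does not occur.
Pitch system inoperative [AND]: Rotor brake down=occurs, Emergency stop fails=not, Secondary pitch motor fails=occurs → not all inputs occur → does not occur.
Converter path 2 lost [OR]: Emergency encoder 2 degraded=not, Safety PLC 2 degraded=not → no input occurs → does not occur.
Wind turbine shutdown fails [OR]: Safety chain lost=not, Pitch system inoperative=not, Converter path 2 lost=not → no input occurs → does not occur.

No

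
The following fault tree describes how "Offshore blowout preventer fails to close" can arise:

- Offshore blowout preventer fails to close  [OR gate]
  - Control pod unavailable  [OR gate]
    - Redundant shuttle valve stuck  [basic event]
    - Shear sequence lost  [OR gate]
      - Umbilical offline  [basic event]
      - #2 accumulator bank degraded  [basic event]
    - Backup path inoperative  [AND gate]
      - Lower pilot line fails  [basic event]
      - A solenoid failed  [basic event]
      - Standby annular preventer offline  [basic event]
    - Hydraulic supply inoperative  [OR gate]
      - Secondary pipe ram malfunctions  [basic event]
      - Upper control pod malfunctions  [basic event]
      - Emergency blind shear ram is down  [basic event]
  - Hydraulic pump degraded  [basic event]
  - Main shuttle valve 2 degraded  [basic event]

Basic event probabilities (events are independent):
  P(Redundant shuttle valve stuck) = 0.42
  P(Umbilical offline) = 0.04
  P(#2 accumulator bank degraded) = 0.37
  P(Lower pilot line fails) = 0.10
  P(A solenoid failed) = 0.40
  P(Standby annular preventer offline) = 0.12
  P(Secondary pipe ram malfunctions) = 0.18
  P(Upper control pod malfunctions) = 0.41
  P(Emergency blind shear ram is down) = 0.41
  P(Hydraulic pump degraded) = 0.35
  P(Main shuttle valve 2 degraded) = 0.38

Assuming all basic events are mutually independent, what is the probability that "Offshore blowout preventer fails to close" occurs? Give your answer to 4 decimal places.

P(Shear sequence lost) [OR] = 1 − (1−0.04) × (1−0.37) = 0.395200
P(Backup path inoperative) [AND] = 0.10 × 0.40 × 0.12 = 0.004800
P(Hydraulic supply inoperative) [OR] = 1 − (1−0.18) × (1−0.41) × (1−0.41) = 0.714558
P(Control pod unavailable) [OR] = 1 − (1−0.42) × (1−0.395200) × (1−0.004800) × (1−0.714558) = 0.900352
P(Offshore blowout preventer fails to close) [OR] = 1 − (1−0.900352) × (1−0.35) × (1−0.38) = 0.959842
Rounded to 4 decimal places: P(Offshore blowout preventer fails to close) ≈ 0.9598.

0.9598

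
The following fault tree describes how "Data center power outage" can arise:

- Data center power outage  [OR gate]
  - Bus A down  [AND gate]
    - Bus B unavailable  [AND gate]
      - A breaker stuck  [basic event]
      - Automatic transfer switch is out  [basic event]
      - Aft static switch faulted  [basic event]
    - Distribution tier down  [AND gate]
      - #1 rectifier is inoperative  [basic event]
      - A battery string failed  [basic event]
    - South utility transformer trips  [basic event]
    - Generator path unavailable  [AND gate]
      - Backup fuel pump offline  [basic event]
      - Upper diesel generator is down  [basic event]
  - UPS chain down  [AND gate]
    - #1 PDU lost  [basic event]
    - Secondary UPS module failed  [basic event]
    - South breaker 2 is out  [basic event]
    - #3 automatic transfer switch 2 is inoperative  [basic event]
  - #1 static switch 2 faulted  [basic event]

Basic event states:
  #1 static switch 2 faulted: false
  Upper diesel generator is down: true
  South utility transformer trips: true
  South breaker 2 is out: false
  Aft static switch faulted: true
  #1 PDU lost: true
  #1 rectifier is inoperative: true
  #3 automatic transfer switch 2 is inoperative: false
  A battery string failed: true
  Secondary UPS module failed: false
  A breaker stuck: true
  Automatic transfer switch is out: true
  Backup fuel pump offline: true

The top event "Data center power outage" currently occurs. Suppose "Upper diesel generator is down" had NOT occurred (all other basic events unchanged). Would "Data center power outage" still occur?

Counterfactual: set "Upper diesel generator is down" to not occurred.
Bus B unavailable [AND]: A breaker stuck=occurs, Automatic transfer switch is out=occurs, Aft static switch faulted=occurs → all inputs occur → occurs.
Distribution tier down [AND]: #1 rectifier is inoperative=occurs, A battery string failed=occurs → all inputs occur → occurs.
Generator path unavailable [AND]: Backup fuel pump offline=occurs, Upper diesel generator is down=not → not all inputs occur → does not occur.
Bus A down [AND]: Bus B unavailable=occurs, Distribution tier down=occurs, South utility transformer trips=occurs, Generator path unavailable=not → not all inputs occur → does not occur.
UPS chain down [AND]: #1 PDU lost=occurs, Secondary UPS module failed=not, South breaker 2 is out=not, #3 automatic transfer switch 2 is inoperative=not → not all inputs occur → does not occur.
Data center power outage [OR]: Bus A down=not, UPS chain down=not, #1 static switch 2 faulted=not → no input occurs → does not occur.

No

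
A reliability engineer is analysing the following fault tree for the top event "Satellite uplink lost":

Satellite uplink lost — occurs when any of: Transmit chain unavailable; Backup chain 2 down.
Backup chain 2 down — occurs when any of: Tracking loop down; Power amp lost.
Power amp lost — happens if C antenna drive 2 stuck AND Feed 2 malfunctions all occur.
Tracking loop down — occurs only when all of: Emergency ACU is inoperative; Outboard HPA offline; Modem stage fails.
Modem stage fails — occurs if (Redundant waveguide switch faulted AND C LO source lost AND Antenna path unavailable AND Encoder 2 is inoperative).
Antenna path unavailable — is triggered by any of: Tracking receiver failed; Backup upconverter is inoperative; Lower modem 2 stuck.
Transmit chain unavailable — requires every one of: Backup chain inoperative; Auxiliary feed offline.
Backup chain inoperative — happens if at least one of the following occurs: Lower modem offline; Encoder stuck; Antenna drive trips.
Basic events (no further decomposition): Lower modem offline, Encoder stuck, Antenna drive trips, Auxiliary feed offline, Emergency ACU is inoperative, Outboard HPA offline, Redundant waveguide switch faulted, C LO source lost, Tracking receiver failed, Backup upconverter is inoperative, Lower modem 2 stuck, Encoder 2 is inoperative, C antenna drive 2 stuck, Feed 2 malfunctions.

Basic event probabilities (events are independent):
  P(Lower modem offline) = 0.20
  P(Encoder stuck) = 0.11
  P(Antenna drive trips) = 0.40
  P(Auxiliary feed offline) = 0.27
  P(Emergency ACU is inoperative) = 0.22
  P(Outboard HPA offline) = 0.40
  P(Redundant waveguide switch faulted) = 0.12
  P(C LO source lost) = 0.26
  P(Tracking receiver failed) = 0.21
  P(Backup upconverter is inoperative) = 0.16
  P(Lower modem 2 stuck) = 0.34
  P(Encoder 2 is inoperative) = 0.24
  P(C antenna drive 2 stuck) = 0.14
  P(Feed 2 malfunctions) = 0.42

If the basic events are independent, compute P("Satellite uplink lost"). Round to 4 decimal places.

0.2047

P(Backup chain inoperative) [OR] = 1 − (1−0.20) × (1−0.11) × (1−0.40) = 0.572800
P(Transmit chain unavailable) [AND] = 0.572800 × 0.27 = 0.154656
P(Antenna path unavailable) [OR] = 1 − (1−0.21) × (1−0.16) × (1−0.34) = 0.562024
P(Modem stage fails) [AND] = 0.12 × 0.26 × 0.562024 × 0.24 = 0.004208
P(Tracking loop down) [AND] = 0.22 × 0.40 × 0.004208 = 0.000370
P(Power amp lost) [AND] = 0.14 × 0.42 = 0.058800
P(Backup chain 2 down) [OR] = 1 − (1−0.000370) × (1−0.058800) = 0.059148
P(Satellite uplink lost) [OR] = 1 − (1−0.154656) × (1−0.059148) = 0.204656
Rounded to 4 decimal places: P(Satellite uplink lost) ≈ 0.2047.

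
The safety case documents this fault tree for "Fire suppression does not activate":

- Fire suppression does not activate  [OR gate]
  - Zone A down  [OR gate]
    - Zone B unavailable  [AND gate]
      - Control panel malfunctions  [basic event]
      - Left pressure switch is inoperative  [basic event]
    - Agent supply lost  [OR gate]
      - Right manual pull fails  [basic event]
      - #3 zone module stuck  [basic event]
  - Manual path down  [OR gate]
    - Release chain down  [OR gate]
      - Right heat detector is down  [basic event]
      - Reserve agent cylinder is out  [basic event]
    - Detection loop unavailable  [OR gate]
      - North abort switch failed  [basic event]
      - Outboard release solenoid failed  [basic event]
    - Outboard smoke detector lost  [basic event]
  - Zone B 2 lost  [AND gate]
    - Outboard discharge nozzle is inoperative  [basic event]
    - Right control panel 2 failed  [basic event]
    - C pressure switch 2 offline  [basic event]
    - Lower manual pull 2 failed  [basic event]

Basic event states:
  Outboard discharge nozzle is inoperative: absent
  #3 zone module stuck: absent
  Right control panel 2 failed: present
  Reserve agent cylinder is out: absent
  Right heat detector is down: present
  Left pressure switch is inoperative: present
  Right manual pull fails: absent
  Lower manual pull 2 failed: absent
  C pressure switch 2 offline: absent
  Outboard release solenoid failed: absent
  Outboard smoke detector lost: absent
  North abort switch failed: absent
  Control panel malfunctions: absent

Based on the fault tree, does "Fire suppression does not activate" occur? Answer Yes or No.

Yes

Zone B unavailable [AND]: Control panel malfunctions=not, Left pressure switch is inoperative=occurs → not all inputs occur → does not occur.
Agent supply lost [OR]: Right manual pull fails=not, #3 zone module stuck=not → no input occurs → does not occur.
Zone A down [OR]: Zone B unavailable=not, Agent supply lost=not → no input occurs → does not occur.
Release chain down [OR]: Right heat detector is down=occurs, Reserve agent cylinder is out=not → at least one input occurs → occurs.
Detection loop unavailable [OR]: North abort switch failed=not, Outboard release solenoid failed=not → no input occurs → does not occur.
Manual path down [OR]: Release chain down=occurs, Detection loop unavailable=not, Outboard smoke detector lost=not → at least one input occurs → occurs.
Zone B 2 lost [AND]: Outboard discharge nozzle is inoperative=not, Right control panel 2 failed=occurs, C pressure switch 2 offline=not, Lower manual pull 2 failed=not → not all inputs occur → does not occur.
Fire suppression does not activate [OR]: Zone A down=not, Manual path down=occurs, Zone B 2 lost=not → at least one input occurs → occurs.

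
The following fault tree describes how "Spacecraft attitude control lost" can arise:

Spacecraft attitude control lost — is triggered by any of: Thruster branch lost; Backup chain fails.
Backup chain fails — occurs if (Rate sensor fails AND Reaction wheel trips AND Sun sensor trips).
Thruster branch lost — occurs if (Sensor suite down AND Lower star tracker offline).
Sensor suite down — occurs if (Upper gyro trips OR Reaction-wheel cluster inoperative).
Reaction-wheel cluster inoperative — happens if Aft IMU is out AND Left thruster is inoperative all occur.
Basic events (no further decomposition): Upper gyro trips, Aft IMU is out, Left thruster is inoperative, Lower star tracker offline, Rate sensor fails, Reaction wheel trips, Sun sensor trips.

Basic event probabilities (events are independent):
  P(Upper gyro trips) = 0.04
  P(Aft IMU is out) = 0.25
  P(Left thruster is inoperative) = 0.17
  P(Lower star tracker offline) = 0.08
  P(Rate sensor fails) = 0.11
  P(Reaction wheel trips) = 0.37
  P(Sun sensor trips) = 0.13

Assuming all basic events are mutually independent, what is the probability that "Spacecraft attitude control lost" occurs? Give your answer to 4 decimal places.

P(Reaction-wheel cluster inoperative) [AND] = 0.25 × 0.17 = 0.042500
P(Sensor suite down) [OR] = 1 − (1−0.04) × (1−0.042500) = 0.080800
P(Thruster branch lost) [AND] = 0.080800 × 0.08 = 0.006464
P(Backup chain fails) [AND] = 0.11 × 0.37 × 0.13 = 0.005291
P(Spacecraft attitude control lost) [OR] = 1 − (1−0.006464) × (1−0.005291) = 0.011721
Rounded to 4 decimal places: P(Spacecraft attitude control lost) ≈ 0.0117.

0.0117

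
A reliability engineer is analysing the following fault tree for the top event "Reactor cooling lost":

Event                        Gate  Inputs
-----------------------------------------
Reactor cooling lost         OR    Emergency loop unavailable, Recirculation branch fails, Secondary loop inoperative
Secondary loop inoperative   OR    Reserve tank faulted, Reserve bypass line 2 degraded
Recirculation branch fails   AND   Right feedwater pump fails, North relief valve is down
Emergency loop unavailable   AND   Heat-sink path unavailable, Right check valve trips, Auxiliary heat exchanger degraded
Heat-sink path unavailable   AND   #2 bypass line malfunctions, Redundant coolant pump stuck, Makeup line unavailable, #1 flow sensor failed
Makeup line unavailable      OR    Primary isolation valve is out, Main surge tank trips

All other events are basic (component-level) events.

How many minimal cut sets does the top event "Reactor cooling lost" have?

5

Makeup line unavailable [OR]: union of children's cut sets → 2 cut set(s).
Heat-sink path unavailable [AND]: one cut set from each child combined → 1 × 1 × 2 × 1 = 2 cut set(s).
Emergency loop unavailable [AND]: one cut set from each child combined → 2 × 1 × 1 = 2 cut set(s).
Recirculation branch fails [AND]: one cut set from each child combined → 1 × 1 = 1 cut set(s).
Secondary loop inoperative [OR]: union of children's cut sets → 2 cut set(s).
Reactor cooling lost [OR]: union of children's cut sets → 5 cut set(s).
Minimal cut sets: {#1 flow sensor failed, #2 bypass line malfunctions, Auxiliary heat exchanger degraded, Primary isolation valve is out, Redundant coolant pump stuck, Right check valve trips}; {#1 flow sensor failed, #2 bypass line malfunctions, Auxiliary heat exchanger degraded, Main surge tank trips, Redundant coolant pump stuck, Right check valve trips}; {North relief valve is down, Right feedwater pump fails}; {Reserve tank faulted}; {Reserve bypass line 2 degraded}.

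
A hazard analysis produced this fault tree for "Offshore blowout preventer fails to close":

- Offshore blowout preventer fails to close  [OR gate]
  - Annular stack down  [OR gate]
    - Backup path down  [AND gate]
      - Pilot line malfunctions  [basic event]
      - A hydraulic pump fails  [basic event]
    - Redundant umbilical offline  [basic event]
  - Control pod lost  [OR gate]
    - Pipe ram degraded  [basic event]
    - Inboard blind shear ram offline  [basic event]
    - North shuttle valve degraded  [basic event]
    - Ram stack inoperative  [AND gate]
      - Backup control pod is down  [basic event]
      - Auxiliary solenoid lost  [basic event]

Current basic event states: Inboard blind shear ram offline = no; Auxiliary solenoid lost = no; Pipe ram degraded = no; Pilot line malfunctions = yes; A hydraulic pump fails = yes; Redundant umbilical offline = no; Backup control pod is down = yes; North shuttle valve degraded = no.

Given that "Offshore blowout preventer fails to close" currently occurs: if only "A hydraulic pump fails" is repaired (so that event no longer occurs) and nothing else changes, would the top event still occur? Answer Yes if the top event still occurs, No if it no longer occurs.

Counterfactual: set "A hydraulic pump fails" to not occurred.
Backup path down [AND]: Pilot line malfunctions=occurs, A hydraulic pump fails=not → not all inputs occur → does not occur.
Annular stack down [OR]: Backup path down=not, Redundant umbilical offline=not → no input occurs → does not occur.
Ram stack inoperative [AND]: Backup control pod is down=occurs, Auxiliary solenoid lost=not → not all inputs occur → does not occur.
Control pod lost [OR]: Pipe ram degraded=not, Inboard blind shear ram offline=not, North shuttle valve degraded=not, Ram stack inoperative=not → no input occurs → does not occur.
Offshore blowout preventer fails to close [OR]: Annular stack down=not, Control pod lost=not → no input occurs → does not occur.

No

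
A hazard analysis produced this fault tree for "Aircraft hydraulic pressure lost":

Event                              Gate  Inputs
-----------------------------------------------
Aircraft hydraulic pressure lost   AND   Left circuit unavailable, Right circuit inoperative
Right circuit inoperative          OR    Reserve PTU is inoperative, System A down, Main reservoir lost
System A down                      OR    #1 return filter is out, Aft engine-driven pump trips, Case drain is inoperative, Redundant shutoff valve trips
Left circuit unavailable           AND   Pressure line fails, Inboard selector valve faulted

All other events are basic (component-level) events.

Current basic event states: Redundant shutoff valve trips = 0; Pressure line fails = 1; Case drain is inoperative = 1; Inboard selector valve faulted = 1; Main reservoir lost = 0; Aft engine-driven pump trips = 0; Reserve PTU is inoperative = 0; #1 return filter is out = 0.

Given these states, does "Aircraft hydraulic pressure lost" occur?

Yes

Left circuit unavailable [AND]: Pressure line fails=occurs, Inboard selector valve faulted=occurs → all inputs occur → occurs.
System A down [OR]: #1 return filter is out=not, Aft engine-driven pump trips=not, Case drain is inoperative=occurs, Redundant shutoff valve trips=not → at least one input occurs → occurs.
Right circuit inoperative [OR]: Reserve PTU is inoperative=not, System A down=occurs, Main reservoir lost=not → at least one input occurs → occurs.
Aircraft hydraulic pressure lost [AND]: Left circuit unavailable=occurs, Right circuit inoperative=occurs → all inputs occur → occurs.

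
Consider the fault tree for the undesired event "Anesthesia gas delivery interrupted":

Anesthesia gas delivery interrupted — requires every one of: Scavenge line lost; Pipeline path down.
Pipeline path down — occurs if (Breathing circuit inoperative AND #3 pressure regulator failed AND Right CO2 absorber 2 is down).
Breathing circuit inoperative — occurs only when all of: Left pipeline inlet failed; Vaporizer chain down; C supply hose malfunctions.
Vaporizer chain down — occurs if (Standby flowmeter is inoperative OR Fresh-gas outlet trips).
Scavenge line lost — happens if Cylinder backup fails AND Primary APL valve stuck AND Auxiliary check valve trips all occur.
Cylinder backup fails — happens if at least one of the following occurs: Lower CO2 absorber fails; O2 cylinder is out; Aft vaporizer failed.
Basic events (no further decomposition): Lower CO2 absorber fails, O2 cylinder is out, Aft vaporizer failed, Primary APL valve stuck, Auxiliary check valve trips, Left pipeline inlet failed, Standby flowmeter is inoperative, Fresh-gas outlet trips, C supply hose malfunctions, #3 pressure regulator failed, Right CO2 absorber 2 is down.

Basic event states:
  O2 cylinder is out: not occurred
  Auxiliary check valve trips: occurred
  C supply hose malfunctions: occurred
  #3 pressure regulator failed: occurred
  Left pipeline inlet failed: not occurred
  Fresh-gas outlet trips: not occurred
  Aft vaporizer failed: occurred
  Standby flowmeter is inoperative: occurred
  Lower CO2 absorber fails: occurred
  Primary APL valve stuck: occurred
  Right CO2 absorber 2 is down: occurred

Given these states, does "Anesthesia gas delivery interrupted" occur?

Cylinder backup fails [OR]: Lower CO2 absorber fails=occurs, O2 cylinder is out=not, Aft vaporizer failed=occurs → at least one input occurs → occurs.
Scavenge line lost [AND]: Cylinder backup fails=occurs, Primary APL valve stuck=occurs, Auxiliary check valve trips=occurs → all inputs occur → occurs.
Vaporizer chain down [OR]: Standby flowmeter is inoperative=occurs, Fresh-gas outlet trips=not → at least one input occurs → occurs.
Breathing circuit inoperative [AND]: Left pipeline inlet failed=not, Vaporizer chain down=occurs, C supply hose malfunctions=occurs → not all inputs occur → does not occur.
Pipeline path down [AND]: Breathing circuit inoperative=not, #3 pressure regulator failed=occurs, Right CO2 absorber 2 is down=occurs → not all inputs occur → does not occur.
Anesthesia gas delivery interrupted [AND]: Scavenge line lost=occurs, Pipeline path down=not → not all inputs occur → does not occur.

No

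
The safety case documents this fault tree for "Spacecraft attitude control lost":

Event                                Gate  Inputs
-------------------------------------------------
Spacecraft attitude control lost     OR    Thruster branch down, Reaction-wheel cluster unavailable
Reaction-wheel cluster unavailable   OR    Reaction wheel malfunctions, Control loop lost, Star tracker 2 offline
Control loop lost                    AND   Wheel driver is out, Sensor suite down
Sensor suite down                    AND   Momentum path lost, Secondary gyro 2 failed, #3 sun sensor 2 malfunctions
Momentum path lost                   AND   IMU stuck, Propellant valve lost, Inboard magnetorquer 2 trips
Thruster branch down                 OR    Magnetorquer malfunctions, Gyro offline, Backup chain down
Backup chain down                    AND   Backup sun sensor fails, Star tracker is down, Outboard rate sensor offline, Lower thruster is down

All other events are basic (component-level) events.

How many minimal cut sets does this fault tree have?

Backup chain down [AND]: one cut set from each child combined → 1 × 1 × 1 × 1 = 1 cut set(s).
Thruster branch down [OR]: union of children's cut sets → 3 cut set(s).
Momentum path lost [AND]: one cut set from each child combined → 1 × 1 × 1 = 1 cut set(s).
Sensor suite down [AND]: one cut set from each child combined → 1 × 1 × 1 = 1 cut set(s).
Control loop lost [AND]: one cut set from each child combined → 1 × 1 = 1 cut set(s).
Reaction-wheel cluster unavailable [OR]: union of children's cut sets → 3 cut set(s).
Spacecraft attitude control lost [OR]: union of children's cut sets → 6 cut set(s).
Minimal cut sets: {Magnetorquer malfunctions}; {Gyro offline}; {Backup sun sensor fails, Lower thruster is down, Outboard rate sensor offline, Star tracker is down}; {Reaction wheel malfunctions}; {#3 sun sensor 2 malfunctions, IMU stuck, Inboard magnetorquer 2 trips, Propellant valve lost, Secondary gyro 2 failed, Wheel driver is out}; {Star tracker 2 offline}.

6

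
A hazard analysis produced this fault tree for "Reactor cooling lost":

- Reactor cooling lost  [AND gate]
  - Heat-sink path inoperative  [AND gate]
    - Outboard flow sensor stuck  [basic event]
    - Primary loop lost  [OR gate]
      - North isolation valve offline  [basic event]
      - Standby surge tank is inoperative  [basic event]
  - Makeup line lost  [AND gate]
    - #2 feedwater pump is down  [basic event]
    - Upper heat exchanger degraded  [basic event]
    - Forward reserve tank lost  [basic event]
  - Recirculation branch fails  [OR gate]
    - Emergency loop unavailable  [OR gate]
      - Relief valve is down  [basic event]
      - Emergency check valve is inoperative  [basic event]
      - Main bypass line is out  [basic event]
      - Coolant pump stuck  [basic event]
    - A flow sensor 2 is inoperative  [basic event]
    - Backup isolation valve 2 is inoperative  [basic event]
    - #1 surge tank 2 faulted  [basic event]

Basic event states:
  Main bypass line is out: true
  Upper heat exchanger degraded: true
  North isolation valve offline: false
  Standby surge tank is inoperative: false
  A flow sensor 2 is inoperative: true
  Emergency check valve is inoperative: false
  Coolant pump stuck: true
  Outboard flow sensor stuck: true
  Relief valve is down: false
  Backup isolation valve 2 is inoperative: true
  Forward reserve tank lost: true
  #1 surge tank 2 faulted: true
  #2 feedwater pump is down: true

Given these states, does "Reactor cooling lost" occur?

Primary loop lost [OR]: North isolation valve offline=not, Standby surge tank is inoperative=not → no input occurs → does not occur.
Heat-sink path inoperative [AND]: Outboard flow sensor stuck=occurs, Primary loop lost=not → not all inputs occur → does not occur.
Makeup line lost [AND]: #2 feedwater pump is down=occurs, Upper heat exchanger degraded=occurs, Forward reserve tank lost=occurs → all inputs occur → occurs.
Emergency loop unavailable [OR]: Relief valve is down=not, Emergency check valve is inoperative=not, Main bypass line is out=occurs, Coolant pump stuck=occurs → at least one input occurs → occurs.
Recirculation branch fails [OR]: Emergency loop unavailable=occurs, A flow sensor 2 is inoperative=occurs, Backup isolation valve 2 is inoperative=occurs, #1 surge tank 2 faulted=occurs → at least one input occurs → occurs.
Reactor cooling lost [AND]: Heat-sink path inoperative=not, Makeup line lost=occurs, Recirculation branch fails=occurs → not all inputs occur → does not occur.

No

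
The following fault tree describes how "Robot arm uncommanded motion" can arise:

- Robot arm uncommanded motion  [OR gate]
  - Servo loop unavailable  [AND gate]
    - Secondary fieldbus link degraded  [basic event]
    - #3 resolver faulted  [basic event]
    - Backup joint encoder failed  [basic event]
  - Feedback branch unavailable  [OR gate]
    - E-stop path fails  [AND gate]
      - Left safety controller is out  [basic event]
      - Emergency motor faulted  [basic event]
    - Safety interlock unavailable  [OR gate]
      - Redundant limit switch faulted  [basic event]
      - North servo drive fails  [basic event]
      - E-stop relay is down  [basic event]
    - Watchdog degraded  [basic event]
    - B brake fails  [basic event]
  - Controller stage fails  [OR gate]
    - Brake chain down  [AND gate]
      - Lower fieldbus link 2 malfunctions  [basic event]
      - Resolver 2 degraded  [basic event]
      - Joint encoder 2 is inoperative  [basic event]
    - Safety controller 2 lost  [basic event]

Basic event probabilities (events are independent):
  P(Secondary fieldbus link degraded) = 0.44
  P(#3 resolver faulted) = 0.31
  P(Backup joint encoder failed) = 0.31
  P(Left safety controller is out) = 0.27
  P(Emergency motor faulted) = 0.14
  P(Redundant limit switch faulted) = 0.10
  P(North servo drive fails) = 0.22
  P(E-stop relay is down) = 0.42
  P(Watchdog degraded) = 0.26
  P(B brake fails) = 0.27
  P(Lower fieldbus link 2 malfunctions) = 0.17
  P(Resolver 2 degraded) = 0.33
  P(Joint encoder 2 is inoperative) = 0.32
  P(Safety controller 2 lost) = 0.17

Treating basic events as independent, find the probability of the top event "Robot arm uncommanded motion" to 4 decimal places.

P(Servo loop unavailable) [AND] = 0.44 × 0.31 × 0.31 = 0.042284
P(E-stop path fails) [AND] = 0.27 × 0.14 = 0.037800
P(Safety interlock unavailable) [OR] = 1 − (1−0.10) × (1−0.22) × (1−0.42) = 0.592840
P(Feedback branch unavailable) [OR] = 1 − (1−0.037800) × (1−0.592840) × (1−0.26) × (1−0.27) = 0.788366
P(Brake chain down) [AND] = 0.17 × 0.33 × 0.32 = 0.017952
P(Controller stage fails) [OR] = 1 − (1−0.017952) × (1−0.17) = 0.184900
P(Robot arm uncommanded motion) [OR] = 1 − (1−0.042284) × (1−0.788366) × (1−0.184900) = 0.834791
Rounded to 4 decimal places: P(Robot arm uncommanded motion) ≈ 0.8348.

0.8348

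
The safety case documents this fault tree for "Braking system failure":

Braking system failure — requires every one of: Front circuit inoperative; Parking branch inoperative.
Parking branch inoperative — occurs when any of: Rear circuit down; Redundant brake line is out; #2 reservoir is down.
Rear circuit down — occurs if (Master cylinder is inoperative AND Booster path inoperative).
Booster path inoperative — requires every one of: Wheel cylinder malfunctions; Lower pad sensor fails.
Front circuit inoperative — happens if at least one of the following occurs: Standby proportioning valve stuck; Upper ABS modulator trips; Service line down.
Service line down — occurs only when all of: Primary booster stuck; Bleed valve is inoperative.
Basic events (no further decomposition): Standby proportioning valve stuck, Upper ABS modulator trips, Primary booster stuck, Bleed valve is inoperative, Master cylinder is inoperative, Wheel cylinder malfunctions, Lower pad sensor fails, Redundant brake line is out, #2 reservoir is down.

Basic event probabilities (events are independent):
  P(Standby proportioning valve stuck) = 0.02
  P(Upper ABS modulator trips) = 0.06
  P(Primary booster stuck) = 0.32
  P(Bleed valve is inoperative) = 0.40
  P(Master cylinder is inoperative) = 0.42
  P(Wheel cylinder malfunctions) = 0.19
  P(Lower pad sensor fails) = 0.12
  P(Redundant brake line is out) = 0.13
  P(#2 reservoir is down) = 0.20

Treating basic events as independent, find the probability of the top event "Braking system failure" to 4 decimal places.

0.0611

P(Service line down) [AND] = 0.32 × 0.40 = 0.128000
P(Front circuit inoperative) [OR] = 1 − (1−0.02) × (1−0.06) × (1−0.128000) = 0.196714
P(Booster path inoperative) [AND] = 0.19 × 0.12 = 0.022800
P(Rear circuit down) [AND] = 0.42 × 0.022800 = 0.009576
P(Parking branch inoperative) [OR] = 1 − (1−0.009576) × (1−0.13) × (1−0.20) = 0.310665
P(Braking system failure) [AND] = 0.196714 × 0.310665 = 0.061112
Rounded to 4 decimal places: P(Braking system failure) ≈ 0.0611.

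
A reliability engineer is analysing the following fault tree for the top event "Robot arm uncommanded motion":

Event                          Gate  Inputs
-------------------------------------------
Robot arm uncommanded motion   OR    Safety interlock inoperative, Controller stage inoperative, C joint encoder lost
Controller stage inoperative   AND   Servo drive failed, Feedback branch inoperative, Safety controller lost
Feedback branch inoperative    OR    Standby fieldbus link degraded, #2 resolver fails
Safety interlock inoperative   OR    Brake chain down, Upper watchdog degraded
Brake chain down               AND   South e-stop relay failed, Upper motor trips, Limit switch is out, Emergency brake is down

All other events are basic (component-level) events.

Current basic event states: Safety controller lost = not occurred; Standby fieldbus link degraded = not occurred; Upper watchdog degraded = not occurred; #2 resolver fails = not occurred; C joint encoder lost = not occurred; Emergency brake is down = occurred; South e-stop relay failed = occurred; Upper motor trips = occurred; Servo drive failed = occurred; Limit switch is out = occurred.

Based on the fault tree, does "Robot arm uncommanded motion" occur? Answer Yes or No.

Yes

Brake chain down [AND]: South e-stop relay failed=occurs, Upper motor trips=occurs, Limit switch is out=occurs, Emergency brake is down=occurs → all inputs occur → occurs.
Safety interlock inoperative [OR]: Brake chain down=occurs, Upper watchdog degraded=not → at least one input occurs → occurs.
Feedback branch inoperative [OR]: Standby fieldbus link degraded=not, #2 resolver fails=not → no input occurs → does not occur.
Controller stage inoperative [AND]: Servo drive failed=occurs, Feedback branch inoperative=not, Safety controller lost=not → not all inputs occur → does not occur.
Robot arm uncommanded motion [OR]: Safety interlock inoperative=occurs, Controller stage inoperative=not, C joint encoder lost=not → at least one input occurs → occurs.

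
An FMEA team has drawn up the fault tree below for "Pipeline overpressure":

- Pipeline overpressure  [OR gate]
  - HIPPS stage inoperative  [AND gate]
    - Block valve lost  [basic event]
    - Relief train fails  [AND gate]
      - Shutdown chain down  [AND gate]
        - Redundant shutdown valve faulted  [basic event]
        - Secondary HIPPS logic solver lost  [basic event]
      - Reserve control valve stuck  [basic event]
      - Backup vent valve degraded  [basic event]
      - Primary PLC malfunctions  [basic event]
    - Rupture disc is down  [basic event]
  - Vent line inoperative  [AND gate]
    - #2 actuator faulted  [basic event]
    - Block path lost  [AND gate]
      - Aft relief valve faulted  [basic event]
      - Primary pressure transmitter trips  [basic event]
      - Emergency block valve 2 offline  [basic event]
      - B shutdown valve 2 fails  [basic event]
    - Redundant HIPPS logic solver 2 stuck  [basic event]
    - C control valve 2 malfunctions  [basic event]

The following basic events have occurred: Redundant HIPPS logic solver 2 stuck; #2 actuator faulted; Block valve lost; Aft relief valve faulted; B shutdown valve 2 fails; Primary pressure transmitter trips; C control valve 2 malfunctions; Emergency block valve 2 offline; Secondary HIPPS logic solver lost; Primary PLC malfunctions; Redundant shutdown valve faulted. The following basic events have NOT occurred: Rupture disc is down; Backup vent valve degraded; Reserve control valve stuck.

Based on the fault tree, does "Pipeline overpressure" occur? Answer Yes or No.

Shutdown chain down [AND]: Redundant shutdown valve faulted=occurs, Secondary HIPPS logic solver lost=occurs → all inputs occur → occurs.
Relief train fails [AND]: Shutdown chain down=occurs, Reserve control valve stuck=not, Backup vent valve degraded=not, Primary PLC malfunctions=occurs → not all inputs occur → does not occur.
HIPPS stage inoperative [AND]: Block valve lost=occurs, Relief train fails=not, Rupture disc is down=not → not all inputs occur → does not occur.
Block path lost [AND]: Aft relief valve faulted=occurs, Primary pressure transmitter trips=occurs, Emergency block valve 2 offline=occurs, B shutdown valve 2 fails=occurs → all inputs occur → occurs.
Vent line inoperative [AND]: #2 actuator faulted=occurs, Block path lost=occurs, Redundant HIPPS logic solver 2 stuck=occurs, C control valve 2 malfunctions=occurs → all inputs occur → occurs.
Pipeline overpressure [OR]: HIPPS stage inoperative=not, Vent line inoperative=occurs → at least one input occurs → occurs.

Yes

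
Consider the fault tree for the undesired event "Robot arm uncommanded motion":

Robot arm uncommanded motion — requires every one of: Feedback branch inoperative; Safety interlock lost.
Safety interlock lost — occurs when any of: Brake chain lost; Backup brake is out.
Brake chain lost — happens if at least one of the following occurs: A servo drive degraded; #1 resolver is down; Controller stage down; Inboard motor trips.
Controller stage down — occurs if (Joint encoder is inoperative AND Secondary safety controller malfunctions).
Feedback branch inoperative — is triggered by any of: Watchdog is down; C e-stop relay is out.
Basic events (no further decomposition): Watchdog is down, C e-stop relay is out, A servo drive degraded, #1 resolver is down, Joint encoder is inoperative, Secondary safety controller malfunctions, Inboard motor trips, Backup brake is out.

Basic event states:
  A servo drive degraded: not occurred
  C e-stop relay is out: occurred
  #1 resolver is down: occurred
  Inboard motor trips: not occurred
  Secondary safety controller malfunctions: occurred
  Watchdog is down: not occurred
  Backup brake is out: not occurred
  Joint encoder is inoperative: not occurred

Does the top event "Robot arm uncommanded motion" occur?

Feedback branch inoperative [OR]: Watchdog is down=not, C e-stop relay is out=occurs → at least one input occurs → occurs.
Controller stage down [AND]: Joint encoder is inoperative=not, Secondary safety controller malfunctions=occurs → not all inputs occur → does not occur.
Brake chain lost [OR]: A servo drive degraded=not, #1 resolver is down=occurs, Controller stage down=not, Inboard motor trips=not → at least one input occurs → occurs.
Safety interlock lost [OR]: Brake chain lost=occurs, Backup brake is out=not → at least one input occurs → occurs.
Robot arm uncommanded motion [AND]: Feedback branch inoperative=occurs, Safety interlock lost=occurs → all inputs occur → occurs.

Yes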